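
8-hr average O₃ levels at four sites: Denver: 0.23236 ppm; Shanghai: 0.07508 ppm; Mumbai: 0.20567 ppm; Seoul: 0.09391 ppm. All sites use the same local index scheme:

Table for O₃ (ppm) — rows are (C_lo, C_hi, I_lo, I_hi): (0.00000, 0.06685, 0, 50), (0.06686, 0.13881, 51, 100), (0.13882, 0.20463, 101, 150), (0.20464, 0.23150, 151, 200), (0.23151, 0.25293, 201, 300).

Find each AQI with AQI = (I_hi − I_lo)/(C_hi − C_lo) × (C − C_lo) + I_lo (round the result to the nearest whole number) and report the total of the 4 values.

484

Denver: 0.23236 lies in 0.23151–0.25293, so I_lo=201, I_hi=300, C_lo=0.23151, C_hi=0.25293.
(300−201)/(0.25293−0.23151) × (0.23236−0.23151) + 201 = 99/0.02142 × 0.00085 + 201 ≈ 204.93 → 205.
Shanghai 0.07508: bracket 0.06686–0.13881 → index 51–100; slope 49/0.07195, offset 0.00822.
AQI = 51 + 49/0.07195·0.00822 ≈ 56.60 ⇒ 57.
Mumbai 0.20567: bracket 0.20464–0.23150 → index 151–200; slope 49/0.02686, offset 0.00103.
AQI = 151 + 49/0.02686·0.00103 ≈ 152.88 ⇒ 153.
Seoul: row 0.06686–0.13881 (AQI 51–100). (100−51)·(0.09391−0.06686)/(0.13881−0.06686) + 51 = 49·0.02705/0.07195 + 51 ≈ 69.42 → 69.
AQIs: Denver=205, Shanghai=57, Mumbai=153, Seoul=69. Sum = 205 + 57 + 153 + 69 = 484.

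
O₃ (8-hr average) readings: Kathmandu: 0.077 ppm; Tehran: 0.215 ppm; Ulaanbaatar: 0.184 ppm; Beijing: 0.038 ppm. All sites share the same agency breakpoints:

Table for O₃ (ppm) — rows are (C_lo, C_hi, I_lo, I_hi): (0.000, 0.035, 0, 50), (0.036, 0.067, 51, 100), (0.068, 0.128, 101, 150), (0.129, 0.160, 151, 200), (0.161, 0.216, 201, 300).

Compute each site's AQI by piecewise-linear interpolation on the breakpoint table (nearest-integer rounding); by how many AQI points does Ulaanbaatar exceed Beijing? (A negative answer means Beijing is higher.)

188

Kathmandu: 0.077 ∈ [0.068, 0.128] ↔ index [101, 150].
101 + (0.077−0.068)·(150−101)/(0.128−0.068) = 101 + 0.009·49/0.060 ≈ 108.35, so AQI = 108.
Tehran: row 0.161–0.216 (AQI 201–300). (300−201)·(0.215−0.161)/(0.216−0.161) + 201 = 99·0.054/0.055 + 201 ≈ 298.20 → 298.
Ulaanbaatar: row 0.161–0.216 (AQI 201–300). (300−201)·(0.184−0.161)/(0.216−0.161) + 201 = 99·0.023/0.055 + 201 ≈ 242.40 → 242.
Beijing: row 0.036–0.067 (AQI 51–100). (100−51)·(0.038−0.036)/(0.067−0.036) + 51 = 49·0.002/0.031 + 51 ≈ 54.16 → 54.
AQIs: Kathmandu=108, Tehran=298, Ulaanbaatar=242, Beijing=54. Ulaanbaatar (242) − Beijing (54) = 188.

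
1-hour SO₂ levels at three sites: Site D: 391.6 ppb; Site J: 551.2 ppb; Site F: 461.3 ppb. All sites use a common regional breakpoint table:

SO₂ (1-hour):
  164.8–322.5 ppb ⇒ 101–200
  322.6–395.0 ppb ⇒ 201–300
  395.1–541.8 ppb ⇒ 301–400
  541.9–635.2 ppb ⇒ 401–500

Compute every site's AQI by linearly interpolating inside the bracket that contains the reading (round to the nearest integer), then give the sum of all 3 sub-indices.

Site D: 391.6 ∈ [322.6, 395.0] ↔ index [201, 300].
201 + (391.6−322.6)·(300−201)/(395.0−322.6) = 201 + 69.0·99/72.4 ≈ 295.35, so AQI = 295.
Site J 551.2: bracket 541.9–635.2 → index 401–500; slope 99/93.3, offset 9.3.
AQI = 401 + 99/93.3·9.3 ≈ 410.87 ⇒ 411.
Site F 461.3: bracket 395.1–541.8 → index 301–400; slope 99/146.7, offset 66.2.
AQI = 301 + 99/146.7·66.2 ≈ 345.67 ⇒ 346.
AQIs: Site D=295, Site J=411, Site F=346. Sum = 295 + 411 + 346 = 1052.

1052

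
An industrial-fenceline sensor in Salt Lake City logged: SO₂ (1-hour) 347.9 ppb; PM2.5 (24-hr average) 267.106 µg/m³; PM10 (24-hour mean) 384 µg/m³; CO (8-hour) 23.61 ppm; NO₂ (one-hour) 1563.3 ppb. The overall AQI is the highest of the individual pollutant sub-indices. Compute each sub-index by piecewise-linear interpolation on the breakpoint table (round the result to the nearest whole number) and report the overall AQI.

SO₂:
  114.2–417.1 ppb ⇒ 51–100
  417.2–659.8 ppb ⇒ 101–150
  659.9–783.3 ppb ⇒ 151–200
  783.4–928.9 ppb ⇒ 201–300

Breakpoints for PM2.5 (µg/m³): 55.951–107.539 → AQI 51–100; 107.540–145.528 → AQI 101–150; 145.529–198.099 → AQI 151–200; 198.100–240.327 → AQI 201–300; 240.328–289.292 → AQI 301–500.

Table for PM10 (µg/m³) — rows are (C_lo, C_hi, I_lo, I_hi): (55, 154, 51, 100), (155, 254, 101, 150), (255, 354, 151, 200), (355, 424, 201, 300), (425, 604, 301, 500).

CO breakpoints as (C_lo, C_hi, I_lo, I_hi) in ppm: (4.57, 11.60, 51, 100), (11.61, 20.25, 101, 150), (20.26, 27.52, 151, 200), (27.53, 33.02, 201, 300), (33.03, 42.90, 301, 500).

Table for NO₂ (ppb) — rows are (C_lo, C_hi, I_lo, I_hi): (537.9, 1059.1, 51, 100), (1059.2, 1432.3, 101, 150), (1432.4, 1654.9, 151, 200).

410

SO₂ 347.9: bracket 114.2–417.1 → index 51–100; slope 49/302.9, offset 233.7.
AQI = 51 + 49/302.9·233.7 ≈ 88.81 ⇒ 89.
PM2.5: row 240.328–289.292 (AQI 301–500). (500−301)·(267.106−240.328)/(289.292−240.328) + 301 = 199·26.778/48.964 + 301 ≈ 409.83 → 410.
PM10: 384 ∈ [355, 424] ↔ index [201, 300].
201 + (384−355)·(300−201)/(424−355) = 201 + 29·99/69 ≈ 242.61, so AQI = 243.
CO: 23.61 lies in 20.26–27.52, so I_lo=151, I_hi=200, C_lo=20.26, C_hi=27.52.
(200−151)/(27.52−20.26) × (23.61−20.26) + 151 = 49/7.26 × 3.35 + 151 ≈ 173.61 → 174.
NO₂: 1563.3 ∈ [1432.4, 1654.9] ↔ index [151, 200].
151 + (1563.3−1432.4)·(200−151)/(1654.9−1432.4) = 151 + 130.9·49/222.5 ≈ 179.83, so AQI = 180.
Sub-indices: SO₂→89, PM2.5→410, PM10→243, CO→174, NO₂→180. Overall AQI = max = 410; dominant pollutant is PM2.5.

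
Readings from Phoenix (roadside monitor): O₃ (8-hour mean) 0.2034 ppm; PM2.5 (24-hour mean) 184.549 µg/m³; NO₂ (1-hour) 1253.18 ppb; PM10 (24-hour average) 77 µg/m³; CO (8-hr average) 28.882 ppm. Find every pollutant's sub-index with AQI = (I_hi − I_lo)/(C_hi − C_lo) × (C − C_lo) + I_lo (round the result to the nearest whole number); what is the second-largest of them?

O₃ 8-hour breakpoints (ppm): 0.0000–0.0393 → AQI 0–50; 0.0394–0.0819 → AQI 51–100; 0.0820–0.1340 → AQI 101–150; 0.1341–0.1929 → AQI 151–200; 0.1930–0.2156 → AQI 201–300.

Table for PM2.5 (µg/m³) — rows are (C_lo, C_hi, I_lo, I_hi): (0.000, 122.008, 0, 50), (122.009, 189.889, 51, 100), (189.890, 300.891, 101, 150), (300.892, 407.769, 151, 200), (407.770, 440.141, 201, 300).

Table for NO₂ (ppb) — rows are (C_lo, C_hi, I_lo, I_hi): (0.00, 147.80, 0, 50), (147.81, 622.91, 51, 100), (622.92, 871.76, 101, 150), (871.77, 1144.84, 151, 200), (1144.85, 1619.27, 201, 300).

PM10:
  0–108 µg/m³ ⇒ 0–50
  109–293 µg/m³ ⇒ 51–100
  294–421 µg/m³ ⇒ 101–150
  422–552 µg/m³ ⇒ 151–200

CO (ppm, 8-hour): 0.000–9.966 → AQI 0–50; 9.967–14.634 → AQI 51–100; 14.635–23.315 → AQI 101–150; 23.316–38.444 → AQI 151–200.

O₃: row 0.1930–0.2156 (AQI 201–300). (300−201)·(0.2034−0.1930)/(0.2156−0.1930) + 201 = 99·0.0104/0.0226 + 201 ≈ 246.56 → 247.
PM2.5 184.549: bracket 122.009–189.889 → index 51–100; slope 49/67.880, offset 62.540.
AQI = 51 + 49/67.880·62.540 ≈ 96.15 ⇒ 96.
NO₂: 1253.18 lies in 1144.85–1619.27, so I_lo=201, I_hi=300, C_lo=1144.85, C_hi=1619.27.
(300−201)/(1619.27−1144.85) × (1253.18−1144.85) + 201 = 99/474.42 × 108.33 + 201 ≈ 223.61 → 224.
PM10: row 0–108 (AQI 0–50). (50−0)·(77−0)/(108−0) + 0 = 50·77/108 + 0 ≈ 35.65 → 36.
CO: 28.882 lies in 23.316–38.444, so I_lo=151, I_hi=200, C_lo=23.316, C_hi=38.444.
(200−151)/(38.444−23.316) × (28.882−23.316) + 151 = 49/15.128 × 5.566 + 151 ≈ 169.03 → 169.
Sub-indices: O₃→247, PM2.5→96, NO₂→224, PM10→36, CO→169. Ranked high→low: 247, 224, 169, 96, 36. Second-highest sub-index = 224.

224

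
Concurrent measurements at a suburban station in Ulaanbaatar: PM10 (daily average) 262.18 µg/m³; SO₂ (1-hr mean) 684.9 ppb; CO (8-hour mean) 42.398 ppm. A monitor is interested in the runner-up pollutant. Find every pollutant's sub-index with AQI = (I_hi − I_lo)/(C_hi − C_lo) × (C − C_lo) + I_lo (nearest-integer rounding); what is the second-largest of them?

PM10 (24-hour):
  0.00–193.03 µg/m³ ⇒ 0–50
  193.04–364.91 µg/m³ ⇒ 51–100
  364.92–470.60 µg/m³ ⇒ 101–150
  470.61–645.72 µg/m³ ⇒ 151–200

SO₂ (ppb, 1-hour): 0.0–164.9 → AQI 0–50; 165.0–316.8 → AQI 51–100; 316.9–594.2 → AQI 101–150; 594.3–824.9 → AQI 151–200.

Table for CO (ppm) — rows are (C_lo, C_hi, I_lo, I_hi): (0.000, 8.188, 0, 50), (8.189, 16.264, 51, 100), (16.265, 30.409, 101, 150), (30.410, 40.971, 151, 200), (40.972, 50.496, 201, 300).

170

PM10: 262.18 ∈ [193.04, 364.91] ↔ index [51, 100].
51 + (262.18−193.04)·(100−51)/(364.91−193.04) = 51 + 69.14·49/171.87 ≈ 70.71, so AQI = 71.
SO₂ 684.9: bracket 594.3–824.9 → index 151–200; slope 49/230.6, offset 90.6.
AQI = 151 + 49/230.6·90.6 ≈ 170.25 ⇒ 170.
CO: 42.398 ∈ [40.972, 50.496] ↔ index [201, 300].
201 + (42.398−40.972)·(300−201)/(50.496−40.972) = 201 + 1.426·99/9.524 ≈ 215.82, so AQI = 216.
Sub-indices: PM10→71, SO₂→170, CO→216. Ranked high→low: 216, 170, 71. Second-highest sub-index = 170.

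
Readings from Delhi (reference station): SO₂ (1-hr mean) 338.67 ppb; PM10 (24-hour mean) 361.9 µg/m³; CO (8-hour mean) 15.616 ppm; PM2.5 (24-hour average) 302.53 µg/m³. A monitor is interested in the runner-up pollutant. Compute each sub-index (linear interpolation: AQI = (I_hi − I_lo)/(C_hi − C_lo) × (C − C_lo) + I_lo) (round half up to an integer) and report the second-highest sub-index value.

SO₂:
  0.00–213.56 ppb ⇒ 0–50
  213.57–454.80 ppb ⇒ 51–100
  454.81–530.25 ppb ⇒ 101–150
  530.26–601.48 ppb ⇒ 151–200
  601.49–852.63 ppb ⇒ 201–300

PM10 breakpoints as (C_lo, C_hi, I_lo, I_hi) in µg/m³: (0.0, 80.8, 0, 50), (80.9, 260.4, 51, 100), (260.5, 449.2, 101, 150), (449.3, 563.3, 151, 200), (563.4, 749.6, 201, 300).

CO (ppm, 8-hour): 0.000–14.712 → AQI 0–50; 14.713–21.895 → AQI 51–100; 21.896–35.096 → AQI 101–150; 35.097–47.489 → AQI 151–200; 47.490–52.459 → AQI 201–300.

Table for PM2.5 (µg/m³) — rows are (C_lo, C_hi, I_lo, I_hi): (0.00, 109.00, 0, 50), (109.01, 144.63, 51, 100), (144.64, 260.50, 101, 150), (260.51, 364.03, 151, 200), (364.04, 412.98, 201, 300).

SO₂: row 213.57–454.80 (AQI 51–100). (100−51)·(338.67−213.57)/(454.80−213.57) + 51 = 49·125.10/241.23 + 51 ≈ 76.41 → 76.
PM10: row 260.5–449.2 (AQI 101–150). (150−101)·(361.9−260.5)/(449.2−260.5) + 101 = 49·101.4/188.7 + 101 ≈ 127.33 → 127.
CO: 15.616 lies in 14.713–21.895, so I_lo=51, I_hi=100, C_lo=14.713, C_hi=21.895.
(100−51)/(21.895−14.713) × (15.616−14.713) + 51 = 49/7.182 × 0.903 + 51 ≈ 57.16 → 57.
PM2.5: 302.53 ∈ [260.51, 364.03] ↔ index [151, 200].
151 + (302.53−260.51)·(200−151)/(364.03−260.51) = 151 + 42.02·49/103.52 ≈ 170.89, so AQI = 171.
Sub-indices: SO₂→76, PM10→127, CO→57, PM2.5→171. Ranked high→low: 171, 127, 76, 57. Second-highest sub-index = 127.

127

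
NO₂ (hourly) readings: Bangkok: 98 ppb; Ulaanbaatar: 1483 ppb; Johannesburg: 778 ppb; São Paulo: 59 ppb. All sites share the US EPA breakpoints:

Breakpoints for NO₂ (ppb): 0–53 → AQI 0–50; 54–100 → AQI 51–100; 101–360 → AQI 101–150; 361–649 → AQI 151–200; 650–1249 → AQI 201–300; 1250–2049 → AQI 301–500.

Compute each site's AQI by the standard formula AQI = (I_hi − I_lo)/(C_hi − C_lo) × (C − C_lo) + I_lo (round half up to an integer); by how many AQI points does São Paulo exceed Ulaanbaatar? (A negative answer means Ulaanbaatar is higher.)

Bangkok: row 54–100 (AQI 51–100). (100−51)·(98−54)/(100−54) + 51 = 49·44/46 + 51 ≈ 97.87 → 98.
Ulaanbaatar 1483: bracket 1250–2049 → index 301–500; slope 199/799, offset 233.
AQI = 301 + 199/799·233 ≈ 359.03 ⇒ 359.
Johannesburg: 778 lies in 650–1249, so I_lo=201, I_hi=300, C_lo=650, C_hi=1249.
(300−201)/(1249−650) × (778−650) + 201 = 99/599 × 128 + 201 ≈ 222.16 → 222.
São Paulo: 59 ∈ [54, 100] ↔ index [51, 100].
51 + (59−54)·(100−51)/(100−54) = 51 + 5·49/46 ≈ 56.33, so AQI = 56.
AQIs: Bangkok=98, Ulaanbaatar=359, Johannesburg=222, São Paulo=56. São Paulo (56) − Ulaanbaatar (359) = -303.

-303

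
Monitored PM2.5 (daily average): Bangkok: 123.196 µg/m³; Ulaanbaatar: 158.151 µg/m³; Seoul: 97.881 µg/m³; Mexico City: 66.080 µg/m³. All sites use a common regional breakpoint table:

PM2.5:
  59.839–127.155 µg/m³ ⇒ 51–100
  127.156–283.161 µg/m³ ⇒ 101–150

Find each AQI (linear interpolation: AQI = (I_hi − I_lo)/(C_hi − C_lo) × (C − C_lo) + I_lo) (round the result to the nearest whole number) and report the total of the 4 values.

Bangkok: 123.196 ∈ [59.839, 127.155] ↔ index [51, 100].
51 + (123.196−59.839)·(100−51)/(127.155−59.839) = 51 + 63.357·49/67.316 ≈ 97.12, so AQI = 97.
Ulaanbaatar: 158.151 lies in 127.156–283.161, so I_lo=101, I_hi=150, C_lo=127.156, C_hi=283.161.
(150−101)/(283.161−127.156) × (158.151−127.156) + 101 = 49/156.005 × 30.995 + 101 ≈ 110.74 → 111.
Seoul: 97.881 lies in 59.839–127.155, so I_lo=51, I_hi=100, C_lo=59.839, C_hi=127.155.
(100−51)/(127.155−59.839) × (97.881−59.839) + 51 = 49/67.316 × 38.042 + 51 ≈ 78.69 → 79.
Mexico City: 66.080 lies in 59.839–127.155, so I_lo=51, I_hi=100, C_lo=59.839, C_hi=127.155.
(100−51)/(127.155−59.839) × (66.080−59.839) + 51 = 49/67.316 × 6.241 + 51 ≈ 55.54 → 56.
AQIs: Bangkok=97, Ulaanbaatar=111, Seoul=79, Mexico City=56. Sum = 97 + 111 + 79 + 56 = 343.

343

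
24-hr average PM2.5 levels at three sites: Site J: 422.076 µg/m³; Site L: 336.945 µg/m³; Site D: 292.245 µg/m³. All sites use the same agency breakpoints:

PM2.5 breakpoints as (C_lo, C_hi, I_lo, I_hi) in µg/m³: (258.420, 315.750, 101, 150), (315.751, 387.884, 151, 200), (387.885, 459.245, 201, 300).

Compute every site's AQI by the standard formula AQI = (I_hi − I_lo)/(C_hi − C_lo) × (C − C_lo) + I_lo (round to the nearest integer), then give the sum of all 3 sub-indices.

Site J 422.076: bracket 387.885–459.245 → index 201–300; slope 99/71.360, offset 34.191.
AQI = 201 + 99/71.360·34.191 ≈ 248.43 ⇒ 248.
Site L: 336.945 lies in 315.751–387.884, so I_lo=151, I_hi=200, C_lo=315.751, C_hi=387.884.
(200−151)/(387.884−315.751) × (336.945−315.751) + 151 = 49/72.133 × 21.194 + 151 ≈ 165.40 → 165.
Site D: 292.245 ∈ [258.420, 315.750] ↔ index [101, 150].
101 + (292.245−258.420)·(150−101)/(315.750−258.420) = 101 + 33.825·49/57.330 ≈ 129.91, so AQI = 130.
AQIs: Site J=248, Site L=165, Site D=130. Sum = 248 + 165 + 130 = 543.

543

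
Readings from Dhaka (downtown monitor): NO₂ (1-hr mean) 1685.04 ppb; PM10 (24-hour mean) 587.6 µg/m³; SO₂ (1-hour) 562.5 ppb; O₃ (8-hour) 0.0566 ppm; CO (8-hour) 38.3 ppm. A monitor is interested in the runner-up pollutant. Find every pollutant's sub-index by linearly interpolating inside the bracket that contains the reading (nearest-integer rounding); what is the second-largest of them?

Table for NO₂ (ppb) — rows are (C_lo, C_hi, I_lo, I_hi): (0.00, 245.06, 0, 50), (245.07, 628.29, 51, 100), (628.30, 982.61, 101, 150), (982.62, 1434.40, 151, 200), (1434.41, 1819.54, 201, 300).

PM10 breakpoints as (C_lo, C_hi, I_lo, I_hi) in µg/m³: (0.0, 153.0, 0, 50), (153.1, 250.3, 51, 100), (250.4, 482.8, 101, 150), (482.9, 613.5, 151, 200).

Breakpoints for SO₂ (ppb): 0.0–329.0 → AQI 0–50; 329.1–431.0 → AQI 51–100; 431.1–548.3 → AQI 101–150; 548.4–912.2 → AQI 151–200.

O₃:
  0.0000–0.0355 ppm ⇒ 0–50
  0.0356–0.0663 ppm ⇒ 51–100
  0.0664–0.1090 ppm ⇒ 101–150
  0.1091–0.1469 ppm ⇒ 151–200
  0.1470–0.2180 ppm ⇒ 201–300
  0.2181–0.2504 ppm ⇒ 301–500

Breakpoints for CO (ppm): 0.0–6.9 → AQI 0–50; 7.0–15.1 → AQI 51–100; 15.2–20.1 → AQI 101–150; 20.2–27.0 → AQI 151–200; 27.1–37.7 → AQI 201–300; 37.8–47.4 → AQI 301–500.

NO₂: row 1434.41–1819.54 (AQI 201–300). (300−201)·(1685.04−1434.41)/(1819.54−1434.41) + 201 = 99·250.63/385.13 + 201 ≈ 265.43 → 265.
PM10: 587.6 lies in 482.9–613.5, so I_lo=151, I_hi=200, C_lo=482.9, C_hi=613.5.
(200−151)/(613.5−482.9) × (587.6−482.9) + 151 = 49/130.6 × 104.7 + 151 ≈ 190.28 → 190.
SO₂ 562.5: bracket 548.4–912.2 → index 151–200; slope 49/363.8, offset 14.1.
AQI = 151 + 49/363.8·14.1 ≈ 152.90 ⇒ 153.
O₃: 0.0566 ∈ [0.0356, 0.0663] ↔ index [51, 100].
51 + (0.0566−0.0356)·(100−51)/(0.0663−0.0356) = 51 + 0.0210·49/0.0307 ≈ 84.52, so AQI = 85.
CO: 38.3 ∈ [37.8, 47.4] ↔ index [301, 500].
301 + (38.3−37.8)·(500−301)/(47.4−37.8) = 301 + 0.5·199/9.6 ≈ 311.36, so AQI = 311.
Sub-indices: NO₂→265, PM10→190, SO₂→153, O₃→85, CO→311. Ranked high→low: 311, 265, 190, 153, 85. Second-highest sub-index = 265.

265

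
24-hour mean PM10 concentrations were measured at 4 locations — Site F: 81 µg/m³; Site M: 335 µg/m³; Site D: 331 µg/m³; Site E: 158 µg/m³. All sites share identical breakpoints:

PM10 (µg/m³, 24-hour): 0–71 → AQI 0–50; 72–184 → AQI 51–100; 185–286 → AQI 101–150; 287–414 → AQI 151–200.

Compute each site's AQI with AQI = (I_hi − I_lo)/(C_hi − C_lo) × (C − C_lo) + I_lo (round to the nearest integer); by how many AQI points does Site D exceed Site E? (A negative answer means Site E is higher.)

Site F: row 72–184 (AQI 51–100). (100−51)·(81−72)/(184−72) + 51 = 49·9/112 + 51 ≈ 54.94 → 55.
Site M: 335 lies in 287–414, so I_lo=151, I_hi=200, C_lo=287, C_hi=414.
(200−151)/(414−287) × (335−287) + 151 = 49/127 × 48 + 151 ≈ 169.52 → 170.
Site D 331: bracket 287–414 → index 151–200; slope 49/127, offset 44.
AQI = 151 + 49/127·44 ≈ 167.98 ⇒ 168.
Site E 158: bracket 72–184 → index 51–100; slope 49/112, offset 86.
AQI = 51 + 49/112·86 ≈ 88.63 ⇒ 89.
AQIs: Site F=55, Site M=170, Site D=168, Site E=89. Site D (168) − Site E (89) = 79.

79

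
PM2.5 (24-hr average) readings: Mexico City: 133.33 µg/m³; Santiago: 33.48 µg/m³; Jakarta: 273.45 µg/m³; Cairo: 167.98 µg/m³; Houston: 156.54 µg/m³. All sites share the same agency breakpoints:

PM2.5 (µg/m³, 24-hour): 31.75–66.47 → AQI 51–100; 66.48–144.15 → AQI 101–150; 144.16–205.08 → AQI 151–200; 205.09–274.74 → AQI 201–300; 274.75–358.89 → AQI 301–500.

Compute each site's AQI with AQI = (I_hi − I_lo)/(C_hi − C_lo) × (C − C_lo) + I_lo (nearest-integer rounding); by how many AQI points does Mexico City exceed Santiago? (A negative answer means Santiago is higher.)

Mexico City: row 66.48–144.15 (AQI 101–150). (150−101)·(133.33−66.48)/(144.15−66.48) + 101 = 49·66.85/77.67 + 101 ≈ 143.17 → 143.
Santiago 33.48: bracket 31.75–66.47 → index 51–100; slope 49/34.72, offset 1.73.
AQI = 51 + 49/34.72·1.73 ≈ 53.44 ⇒ 53.
Jakarta 273.45: bracket 205.09–274.74 → index 201–300; slope 99/69.65, offset 68.36.
AQI = 201 + 99/69.65·68.36 ≈ 298.17 ⇒ 298.
Cairo 167.98: bracket 144.16–205.08 → index 151–200; slope 49/60.92, offset 23.82.
AQI = 151 + 49/60.92·23.82 ≈ 170.16 ⇒ 170.
Houston: 156.54 ∈ [144.16, 205.08] ↔ index [151, 200].
151 + (156.54−144.16)·(200−151)/(205.08−144.16) = 151 + 12.38·49/60.92 ≈ 160.96, so AQI = 161.
AQIs: Mexico City=143, Santiago=53, Jakarta=298, Cairo=170, Houston=161. Mexico City (143) − Santiago (53) = 90.

90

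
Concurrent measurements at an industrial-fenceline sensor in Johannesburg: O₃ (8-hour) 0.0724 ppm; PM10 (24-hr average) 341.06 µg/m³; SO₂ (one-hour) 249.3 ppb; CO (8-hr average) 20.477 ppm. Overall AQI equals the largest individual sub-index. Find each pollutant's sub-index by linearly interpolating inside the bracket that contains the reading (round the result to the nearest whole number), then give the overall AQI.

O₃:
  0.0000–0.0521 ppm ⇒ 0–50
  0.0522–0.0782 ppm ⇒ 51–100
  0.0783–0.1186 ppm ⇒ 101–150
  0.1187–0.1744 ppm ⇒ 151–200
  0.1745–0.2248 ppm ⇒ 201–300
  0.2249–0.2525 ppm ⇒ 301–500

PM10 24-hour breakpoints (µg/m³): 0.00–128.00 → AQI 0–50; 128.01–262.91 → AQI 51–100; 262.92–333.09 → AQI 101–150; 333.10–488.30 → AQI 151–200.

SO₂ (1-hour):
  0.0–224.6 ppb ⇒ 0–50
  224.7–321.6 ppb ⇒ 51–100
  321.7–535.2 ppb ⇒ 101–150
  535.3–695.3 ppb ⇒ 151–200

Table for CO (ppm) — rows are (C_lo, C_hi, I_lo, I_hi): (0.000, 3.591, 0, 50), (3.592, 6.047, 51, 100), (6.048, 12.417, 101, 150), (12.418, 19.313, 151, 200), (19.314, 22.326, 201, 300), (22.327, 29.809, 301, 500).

239

O₃ 0.0724: bracket 0.0522–0.0782 → index 51–100; slope 49/0.0260, offset 0.0202.
AQI = 51 + 49/0.0260·0.0202 ≈ 89.07 ⇒ 89.
PM10 341.06: bracket 333.10–488.30 → index 151–200; slope 49/155.20, offset 7.96.
AQI = 151 + 49/155.20·7.96 ≈ 153.51 ⇒ 154.
SO₂: 249.3 lies in 224.7–321.6, so I_lo=51, I_hi=100, C_lo=224.7, C_hi=321.6.
(100−51)/(321.6−224.7) × (249.3−224.7) + 51 = 49/96.9 × 24.6 + 51 ≈ 63.44 → 63.
CO 20.477: bracket 19.314–22.326 → index 201–300; slope 99/3.012, offset 1.163.
AQI = 201 + 99/3.012·1.163 ≈ 239.23 ⇒ 239.
Sub-indices: O₃→89, PM10→154, SO₂→63, CO→239. Overall AQI = max = 239; dominant pollutant is CO.
AQI 239: Very Unhealthy.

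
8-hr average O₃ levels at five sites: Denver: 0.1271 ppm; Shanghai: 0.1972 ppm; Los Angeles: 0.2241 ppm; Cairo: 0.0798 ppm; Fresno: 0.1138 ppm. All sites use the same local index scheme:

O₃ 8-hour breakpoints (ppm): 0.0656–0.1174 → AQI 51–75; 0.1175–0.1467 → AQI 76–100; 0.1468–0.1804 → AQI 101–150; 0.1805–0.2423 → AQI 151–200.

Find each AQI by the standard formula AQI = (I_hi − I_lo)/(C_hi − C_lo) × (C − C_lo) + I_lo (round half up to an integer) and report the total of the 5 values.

565

Denver: row 0.1175–0.1467 (AQI 76–100). (100−76)·(0.1271−0.1175)/(0.1467−0.1175) + 76 = 24·0.0096/0.0292 + 76 ≈ 83.89 → 84.
Shanghai: row 0.1805–0.2423 (AQI 151–200). (200−151)·(0.1972−0.1805)/(0.2423−0.1805) + 151 = 49·0.0167/0.0618 + 151 ≈ 164.24 → 164.
Los Angeles: 0.2241 ∈ [0.1805, 0.2423] ↔ index [151, 200].
151 + (0.2241−0.1805)·(200−151)/(0.2423−0.1805) = 151 + 0.0436·49/0.0618 ≈ 185.57, so AQI = 186.
Cairo: row 0.0656–0.1174 (AQI 51–75). (75−51)·(0.0798−0.0656)/(0.1174−0.0656) + 51 = 24·0.0142/0.0518 + 51 ≈ 57.58 → 58.
Fresno: 0.1138 lies in 0.0656–0.1174, so I_lo=51, I_hi=75, C_lo=0.0656, C_hi=0.1174.
(75−51)/(0.1174−0.0656) × (0.1138−0.0656) + 51 = 24/0.0518 × 0.0482 + 51 ≈ 73.33 → 73.
AQIs: Denver=84, Shanghai=164, Los Angeles=186, Cairo=58, Fresno=73. Sum = 84 + 164 + 186 + 58 + 73 = 565.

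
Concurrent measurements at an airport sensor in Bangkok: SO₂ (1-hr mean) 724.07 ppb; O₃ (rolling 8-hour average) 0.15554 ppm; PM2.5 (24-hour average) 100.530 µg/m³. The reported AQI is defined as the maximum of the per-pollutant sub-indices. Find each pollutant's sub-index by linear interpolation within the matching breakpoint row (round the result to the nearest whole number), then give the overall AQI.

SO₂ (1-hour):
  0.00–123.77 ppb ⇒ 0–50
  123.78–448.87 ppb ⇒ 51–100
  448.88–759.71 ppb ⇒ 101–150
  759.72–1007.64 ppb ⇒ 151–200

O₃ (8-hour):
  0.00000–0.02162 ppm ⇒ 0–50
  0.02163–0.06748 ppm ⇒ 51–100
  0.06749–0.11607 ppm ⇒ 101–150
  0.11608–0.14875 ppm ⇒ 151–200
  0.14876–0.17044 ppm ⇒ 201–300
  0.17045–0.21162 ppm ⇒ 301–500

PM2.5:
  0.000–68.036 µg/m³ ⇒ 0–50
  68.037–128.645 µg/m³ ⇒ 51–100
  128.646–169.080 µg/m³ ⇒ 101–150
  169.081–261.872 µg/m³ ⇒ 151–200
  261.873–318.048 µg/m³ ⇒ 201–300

232

SO₂: 724.07 lies in 448.88–759.71, so I_lo=101, I_hi=150, C_lo=448.88, C_hi=759.71.
(150−101)/(759.71−448.88) × (724.07−448.88) + 101 = 49/310.83 × 275.19 + 101 ≈ 144.38 → 144.
O₃ 0.15554: bracket 0.14876–0.17044 → index 201–300; slope 99/0.02168, offset 0.00678.
AQI = 201 + 99/0.02168·0.00678 ≈ 231.96 ⇒ 232.
PM2.5: 100.530 ∈ [68.037, 128.645] ↔ index [51, 100].
51 + (100.530−68.037)·(100−51)/(128.645−68.037) = 51 + 32.493·49/60.608 ≈ 77.27, so AQI = 77.
Sub-indices: SO₂→144, O₃→232, PM2.5→77. Overall AQI = max = 232; dominant pollutant is O₃.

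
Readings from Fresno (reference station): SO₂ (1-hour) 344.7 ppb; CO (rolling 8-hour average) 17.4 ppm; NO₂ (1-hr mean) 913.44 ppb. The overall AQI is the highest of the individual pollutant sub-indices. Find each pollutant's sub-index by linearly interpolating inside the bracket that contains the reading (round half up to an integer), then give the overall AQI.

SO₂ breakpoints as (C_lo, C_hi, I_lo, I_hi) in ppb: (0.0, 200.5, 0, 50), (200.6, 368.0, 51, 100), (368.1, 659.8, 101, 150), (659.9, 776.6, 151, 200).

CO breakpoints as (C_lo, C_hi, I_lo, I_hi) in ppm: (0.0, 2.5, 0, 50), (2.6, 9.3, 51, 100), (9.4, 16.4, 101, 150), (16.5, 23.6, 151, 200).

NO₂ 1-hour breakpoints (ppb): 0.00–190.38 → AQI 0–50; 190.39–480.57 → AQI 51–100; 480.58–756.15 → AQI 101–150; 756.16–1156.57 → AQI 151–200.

SO₂: row 200.6–368.0 (AQI 51–100). (100−51)·(344.7−200.6)/(368.0−200.6) + 51 = 49·144.1/167.4 + 51 ≈ 93.18 → 93.
CO: 17.4 lies in 16.5–23.6, so I_lo=151, I_hi=200, C_lo=16.5, C_hi=23.6.
(200−151)/(23.6−16.5) × (17.4−16.5) + 151 = 49/7.1 × 0.9 + 151 ≈ 157.21 → 157.
NO₂: 913.44 ∈ [756.16, 1156.57] ↔ index [151, 200].
151 + (913.44−756.16)·(200−151)/(1156.57−756.16) = 151 + 157.28·49/400.41 ≈ 170.25, so AQI = 170.
Sub-indices: SO₂→93, CO→157, NO₂→170. Overall AQI = max = 170; dominant pollutant is NO₂.

170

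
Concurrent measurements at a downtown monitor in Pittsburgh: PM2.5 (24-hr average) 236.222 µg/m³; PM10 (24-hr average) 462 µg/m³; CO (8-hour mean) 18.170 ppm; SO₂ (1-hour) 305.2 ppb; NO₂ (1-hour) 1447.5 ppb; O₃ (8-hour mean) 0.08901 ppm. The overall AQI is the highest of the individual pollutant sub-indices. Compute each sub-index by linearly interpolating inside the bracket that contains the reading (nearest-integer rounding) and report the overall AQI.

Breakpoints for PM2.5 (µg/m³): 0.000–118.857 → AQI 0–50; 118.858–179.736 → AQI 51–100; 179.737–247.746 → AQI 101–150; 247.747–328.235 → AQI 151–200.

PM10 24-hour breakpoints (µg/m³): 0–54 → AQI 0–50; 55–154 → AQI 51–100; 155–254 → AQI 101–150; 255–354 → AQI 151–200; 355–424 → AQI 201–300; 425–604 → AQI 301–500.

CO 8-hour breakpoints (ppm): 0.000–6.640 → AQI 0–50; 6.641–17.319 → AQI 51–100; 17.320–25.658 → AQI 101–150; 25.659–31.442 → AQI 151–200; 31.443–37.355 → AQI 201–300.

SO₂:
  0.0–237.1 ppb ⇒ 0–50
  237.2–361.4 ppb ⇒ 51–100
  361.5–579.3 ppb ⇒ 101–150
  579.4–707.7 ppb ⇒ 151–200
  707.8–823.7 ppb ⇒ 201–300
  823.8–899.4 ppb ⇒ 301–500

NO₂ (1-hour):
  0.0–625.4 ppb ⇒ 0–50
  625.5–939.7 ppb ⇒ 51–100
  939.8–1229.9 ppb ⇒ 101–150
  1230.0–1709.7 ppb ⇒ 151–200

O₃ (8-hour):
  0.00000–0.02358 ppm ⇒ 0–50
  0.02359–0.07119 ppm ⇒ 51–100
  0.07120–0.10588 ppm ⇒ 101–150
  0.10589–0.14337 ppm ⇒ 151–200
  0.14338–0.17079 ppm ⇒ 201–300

PM2.5: 236.222 ∈ [179.737, 247.746] ↔ index [101, 150].
101 + (236.222−179.737)·(150−101)/(247.746−179.737) = 101 + 56.485·49/68.009 ≈ 141.70, so AQI = 142.
PM10: 462 lies in 425–604, so I_lo=301, I_hi=500, C_lo=425, C_hi=604.
(500−301)/(604−425) × (462−425) + 301 = 199/179 × 37 + 301 ≈ 342.13 → 342.
CO: row 17.320–25.658 (AQI 101–150). (150−101)·(18.170−17.320)/(25.658−17.320) + 101 = 49·0.850/8.338 + 101 ≈ 106.00 → 106.
SO₂: 305.2 lies in 237.2–361.4, so I_lo=51, I_hi=100, C_lo=237.2, C_hi=361.4.
(100−51)/(361.4−237.2) × (305.2−237.2) + 51 = 49/124.2 × 68.0 + 51 ≈ 77.83 → 78.
NO₂: 1447.5 lies in 1230.0–1709.7, so I_lo=151, I_hi=200, C_lo=1230.0, C_hi=1709.7.
(200−151)/(1709.7−1230.0) × (1447.5−1230.0) + 151 = 49/479.7 × 217.5 + 151 ≈ 173.22 → 173.
O₃: row 0.07120–0.10588 (AQI 101–150). (150−101)·(0.08901−0.07120)/(0.10588−0.07120) + 101 = 49·0.01781/0.03468 + 101 ≈ 126.16 → 126.
Sub-indices: PM2.5→142, PM10→342, CO→106, SO₂→78, NO₂→173, O₃→126. Overall AQI = max = 342; dominant pollutant is PM10.

342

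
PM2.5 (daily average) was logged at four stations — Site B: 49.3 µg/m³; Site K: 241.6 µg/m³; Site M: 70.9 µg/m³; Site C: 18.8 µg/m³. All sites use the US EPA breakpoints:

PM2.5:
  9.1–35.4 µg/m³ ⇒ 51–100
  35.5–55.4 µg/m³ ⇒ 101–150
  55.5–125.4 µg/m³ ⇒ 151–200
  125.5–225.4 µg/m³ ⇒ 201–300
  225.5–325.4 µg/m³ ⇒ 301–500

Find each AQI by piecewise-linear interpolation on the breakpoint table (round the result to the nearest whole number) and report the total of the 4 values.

Site B: 49.3 ∈ [35.5, 55.4] ↔ index [101, 150].
101 + (49.3−35.5)·(150−101)/(55.4−35.5) = 101 + 13.8·49/19.9 ≈ 134.98, so AQI = 135.
Site K: 241.6 ∈ [225.5, 325.4] ↔ index [301, 500].
301 + (241.6−225.5)·(500−301)/(325.4−225.5) = 301 + 16.1·199/99.9 ≈ 333.07, so AQI = 333.
Site M: 70.9 ∈ [55.5, 125.4] ↔ index [151, 200].
151 + (70.9−55.5)·(200−151)/(125.4−55.5) = 151 + 15.4·49/69.9 ≈ 161.80, so AQI = 162.
Site C 18.8: bracket 9.1–35.4 → index 51–100; slope 49/26.3, offset 9.7.
AQI = 51 + 49/26.3·9.7 ≈ 69.07 ⇒ 69.
AQIs: Site B=135, Site K=333, Site M=162, Site C=69. Sum = 135 + 333 + 162 + 69 = 699.

699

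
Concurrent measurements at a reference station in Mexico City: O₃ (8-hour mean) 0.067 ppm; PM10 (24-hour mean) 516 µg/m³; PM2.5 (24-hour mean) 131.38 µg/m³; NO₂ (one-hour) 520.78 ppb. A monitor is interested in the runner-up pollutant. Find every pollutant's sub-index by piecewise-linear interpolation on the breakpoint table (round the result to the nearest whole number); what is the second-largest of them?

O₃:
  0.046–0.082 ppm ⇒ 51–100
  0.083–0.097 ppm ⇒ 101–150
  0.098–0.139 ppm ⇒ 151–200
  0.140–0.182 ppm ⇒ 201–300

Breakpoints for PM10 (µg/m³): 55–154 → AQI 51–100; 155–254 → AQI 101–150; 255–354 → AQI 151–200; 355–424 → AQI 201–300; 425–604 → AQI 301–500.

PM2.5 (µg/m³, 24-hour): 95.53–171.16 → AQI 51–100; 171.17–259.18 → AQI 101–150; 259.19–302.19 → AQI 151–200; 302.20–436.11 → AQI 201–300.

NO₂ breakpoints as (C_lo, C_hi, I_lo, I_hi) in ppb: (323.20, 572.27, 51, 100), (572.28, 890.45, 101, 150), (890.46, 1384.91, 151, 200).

O₃ 0.067: bracket 0.046–0.082 → index 51–100; slope 49/0.036, offset 0.021.
AQI = 51 + 49/0.036·0.021 ≈ 79.58 ⇒ 80.
PM10: 516 ∈ [425, 604] ↔ index [301, 500].
301 + (516−425)·(500−301)/(604−425) = 301 + 91·199/179 ≈ 402.17, so AQI = 402.
PM2.5: 131.38 ∈ [95.53, 171.16] ↔ index [51, 100].
51 + (131.38−95.53)·(100−51)/(171.16−95.53) = 51 + 35.85·49/75.63 ≈ 74.23, so AQI = 74.
NO₂: 520.78 ∈ [323.20, 572.27] ↔ index [51, 100].
51 + (520.78−323.20)·(100−51)/(572.27−323.20) = 51 + 197.58·49/249.07 ≈ 89.87, so AQI = 90.
Sub-indices: O₃→80, PM10→402, PM2.5→74, NO₂→90. Ranked high→low: 402, 90, 80, 74. Second-highest sub-index = 90.

90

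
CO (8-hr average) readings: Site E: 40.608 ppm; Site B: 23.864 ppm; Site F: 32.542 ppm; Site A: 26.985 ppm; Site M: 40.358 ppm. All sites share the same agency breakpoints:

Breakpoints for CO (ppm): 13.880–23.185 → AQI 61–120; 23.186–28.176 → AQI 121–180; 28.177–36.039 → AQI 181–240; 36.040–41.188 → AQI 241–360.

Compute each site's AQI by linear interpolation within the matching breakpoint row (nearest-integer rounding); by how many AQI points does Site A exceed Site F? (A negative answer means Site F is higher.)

-48

Site E: row 36.040–41.188 (AQI 241–360). (360−241)·(40.608−36.040)/(41.188−36.040) + 241 = 119·4.568/5.148 + 241 ≈ 346.59 → 347.
Site B: row 23.186–28.176 (AQI 121–180). (180−121)·(23.864−23.186)/(28.176−23.186) + 121 = 59·0.678/4.990 + 121 ≈ 129.02 → 129.
Site F: row 28.177–36.039 (AQI 181–240). (240−181)·(32.542−28.177)/(36.039−28.177) + 181 = 59·4.365/7.862 + 181 ≈ 213.76 → 214.
Site A 26.985: bracket 23.186–28.176 → index 121–180; slope 59/4.990, offset 3.799.
AQI = 121 + 59/4.990·3.799 ≈ 165.92 ⇒ 166.
Site M: 40.358 ∈ [36.040, 41.188] ↔ index [241, 360].
241 + (40.358−36.040)·(360−241)/(41.188−36.040) = 241 + 4.318·119/5.148 ≈ 340.81, so AQI = 341.
AQIs: Site E=347, Site B=129, Site F=214, Site A=166, Site M=341. Site A (166) − Site F (214) = -48.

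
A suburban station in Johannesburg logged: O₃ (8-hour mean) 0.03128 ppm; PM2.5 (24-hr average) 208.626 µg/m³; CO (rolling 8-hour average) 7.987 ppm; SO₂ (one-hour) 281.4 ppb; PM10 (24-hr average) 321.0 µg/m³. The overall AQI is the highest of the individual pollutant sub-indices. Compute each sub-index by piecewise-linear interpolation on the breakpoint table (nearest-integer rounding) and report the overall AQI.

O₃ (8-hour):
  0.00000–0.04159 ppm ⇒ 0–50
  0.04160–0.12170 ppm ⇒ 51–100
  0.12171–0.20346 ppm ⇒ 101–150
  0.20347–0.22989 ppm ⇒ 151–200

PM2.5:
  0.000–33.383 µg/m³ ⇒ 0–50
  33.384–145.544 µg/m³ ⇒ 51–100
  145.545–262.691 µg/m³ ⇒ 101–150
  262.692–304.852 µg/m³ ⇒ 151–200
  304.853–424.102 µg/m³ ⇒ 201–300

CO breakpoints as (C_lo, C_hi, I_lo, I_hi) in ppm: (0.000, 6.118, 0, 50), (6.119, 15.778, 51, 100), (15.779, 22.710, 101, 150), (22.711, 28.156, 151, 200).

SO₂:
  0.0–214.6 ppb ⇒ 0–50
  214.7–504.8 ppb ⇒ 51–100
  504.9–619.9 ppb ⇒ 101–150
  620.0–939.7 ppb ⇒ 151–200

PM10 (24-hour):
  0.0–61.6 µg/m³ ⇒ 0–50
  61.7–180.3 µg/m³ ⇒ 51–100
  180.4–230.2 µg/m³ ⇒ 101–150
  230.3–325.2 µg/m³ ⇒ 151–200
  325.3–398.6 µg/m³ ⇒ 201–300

198

O₃: row 0.00000–0.04159 (AQI 0–50). (50−0)·(0.03128−0.00000)/(0.04159−0.00000) + 0 = 50·0.03128/0.04159 + 0 ≈ 37.61 → 38.
PM2.5 208.626: bracket 145.545–262.691 → index 101–150; slope 49/117.146, offset 63.081.
AQI = 101 + 49/117.146·63.081 ≈ 127.39 ⇒ 127.
CO: 7.987 lies in 6.119–15.778, so I_lo=51, I_hi=100, C_lo=6.119, C_hi=15.778.
(100−51)/(15.778−6.119) × (7.987−6.119) + 51 = 49/9.659 × 1.868 + 51 ≈ 60.48 → 60.
SO₂: 281.4 lies in 214.7–504.8, so I_lo=51, I_hi=100, C_lo=214.7, C_hi=504.8.
(100−51)/(504.8−214.7) × (281.4−214.7) + 51 = 49/290.1 × 66.7 + 51 ≈ 62.27 → 62.
PM10: row 230.3–325.2 (AQI 151–200). (200−151)·(321.0−230.3)/(325.2−230.3) + 151 = 49·90.7/94.9 + 151 ≈ 197.83 → 198.
Sub-indices: O₃→38, PM2.5→127, CO→60, SO₂→62, PM10→198. Overall AQI = max = 198; dominant pollutant is PM10.
AQI 198: Unhealthy.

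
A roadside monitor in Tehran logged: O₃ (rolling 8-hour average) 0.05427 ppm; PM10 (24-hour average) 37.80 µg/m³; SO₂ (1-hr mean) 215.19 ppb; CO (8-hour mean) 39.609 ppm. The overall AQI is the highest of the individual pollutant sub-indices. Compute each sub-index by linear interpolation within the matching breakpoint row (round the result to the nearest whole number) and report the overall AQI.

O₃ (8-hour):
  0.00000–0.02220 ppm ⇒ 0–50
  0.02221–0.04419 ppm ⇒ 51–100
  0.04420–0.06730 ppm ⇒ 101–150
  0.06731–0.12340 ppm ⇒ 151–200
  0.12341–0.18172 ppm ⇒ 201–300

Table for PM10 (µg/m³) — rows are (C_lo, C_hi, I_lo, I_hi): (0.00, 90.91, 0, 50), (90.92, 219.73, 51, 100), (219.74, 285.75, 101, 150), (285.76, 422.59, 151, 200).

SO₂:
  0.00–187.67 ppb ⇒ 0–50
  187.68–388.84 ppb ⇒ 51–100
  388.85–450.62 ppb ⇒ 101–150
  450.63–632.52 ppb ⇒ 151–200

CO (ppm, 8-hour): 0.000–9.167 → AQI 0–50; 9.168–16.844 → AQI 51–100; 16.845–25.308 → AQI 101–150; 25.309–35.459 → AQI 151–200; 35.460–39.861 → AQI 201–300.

294

O₃ 0.05427: bracket 0.04420–0.06730 → index 101–150; slope 49/0.02310, offset 0.01007.
AQI = 101 + 49/0.02310·0.01007 ≈ 122.36 ⇒ 122.
PM10: 37.80 lies in 0.00–90.91, so I_lo=0, I_hi=50, C_lo=0.00, C_hi=90.91.
(50−0)/(90.91−0.00) × (37.80−0.00) + 0 = 50/90.91 × 37.80 + 0 ≈ 20.79 → 21.
SO₂ 215.19: bracket 187.68–388.84 → index 51–100; slope 49/201.16, offset 27.51.
AQI = 51 + 49/201.16·27.51 ≈ 57.70 ⇒ 58.
CO: row 35.460–39.861 (AQI 201–300). (300−201)·(39.609−35.460)/(39.861−35.460) + 201 = 99·4.149/4.401 + 201 ≈ 294.33 → 294.
Sub-indices: O₃→122, PM10→21, SO₂→58, CO→294. Overall AQI = max = 294; dominant pollutant is CO.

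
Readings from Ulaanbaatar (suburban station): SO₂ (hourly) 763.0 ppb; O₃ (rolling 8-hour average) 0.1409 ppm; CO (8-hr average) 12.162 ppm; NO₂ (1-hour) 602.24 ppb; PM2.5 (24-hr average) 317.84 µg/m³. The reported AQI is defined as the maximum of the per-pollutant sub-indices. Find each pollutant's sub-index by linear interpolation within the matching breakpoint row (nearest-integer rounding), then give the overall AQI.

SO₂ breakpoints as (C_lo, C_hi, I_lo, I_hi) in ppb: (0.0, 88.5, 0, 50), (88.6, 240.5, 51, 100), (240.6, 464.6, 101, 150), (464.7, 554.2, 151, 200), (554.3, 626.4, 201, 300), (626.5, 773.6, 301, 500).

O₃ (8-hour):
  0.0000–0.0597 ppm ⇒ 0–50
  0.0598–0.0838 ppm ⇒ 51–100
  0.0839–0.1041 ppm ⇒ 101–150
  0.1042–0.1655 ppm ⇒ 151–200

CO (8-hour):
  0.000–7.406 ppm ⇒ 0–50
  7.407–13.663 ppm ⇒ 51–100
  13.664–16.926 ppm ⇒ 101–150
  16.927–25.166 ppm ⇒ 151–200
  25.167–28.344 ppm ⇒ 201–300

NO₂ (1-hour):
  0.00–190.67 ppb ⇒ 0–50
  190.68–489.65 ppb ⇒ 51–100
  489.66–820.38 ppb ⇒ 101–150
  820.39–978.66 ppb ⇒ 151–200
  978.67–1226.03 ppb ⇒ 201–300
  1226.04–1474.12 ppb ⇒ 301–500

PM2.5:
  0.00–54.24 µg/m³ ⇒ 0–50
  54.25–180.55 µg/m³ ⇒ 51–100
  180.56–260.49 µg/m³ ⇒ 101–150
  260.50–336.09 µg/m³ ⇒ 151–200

SO₂: row 626.5–773.6 (AQI 301–500). (500−301)·(763.0−626.5)/(773.6−626.5) + 301 = 199·136.5/147.1 + 301 ≈ 485.66 → 486.
O₃: row 0.1042–0.1655 (AQI 151–200). (200−151)·(0.1409−0.1042)/(0.1655−0.1042) + 151 = 49·0.0367/0.0613 + 151 ≈ 180.34 → 180.
CO: 12.162 ∈ [7.407, 13.663] ↔ index [51, 100].
51 + (12.162−7.407)·(100−51)/(13.663−7.407) = 51 + 4.755·49/6.256 ≈ 88.24, so AQI = 88.
NO₂ 602.24: bracket 489.66–820.38 → index 101–150; slope 49/330.72, offset 112.58.
AQI = 101 + 49/330.72·112.58 ≈ 117.68 ⇒ 118.
PM2.5: 317.84 ∈ [260.50, 336.09] ↔ index [151, 200].
151 + (317.84−260.50)·(200−151)/(336.09−260.50) = 151 + 57.34·49/75.59 ≈ 188.17, so AQI = 188.
Sub-indices: SO₂→486, O₃→180, CO→88, NO₂→118, PM2.5→188. Overall AQI = max = 486; dominant pollutant is SO₂.

486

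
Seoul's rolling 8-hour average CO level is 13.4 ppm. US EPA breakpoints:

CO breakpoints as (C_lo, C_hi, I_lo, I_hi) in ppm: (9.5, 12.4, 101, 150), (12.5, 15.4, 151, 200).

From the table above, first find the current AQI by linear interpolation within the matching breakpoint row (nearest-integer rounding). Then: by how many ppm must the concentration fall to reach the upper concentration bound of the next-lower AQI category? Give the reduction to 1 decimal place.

CO: 13.4 ∈ [12.5, 15.4] ↔ index [151, 200].
151 + (13.4−12.5)·(200−151)/(15.4−12.5) = 151 + 0.9·49/2.9 ≈ 166.21, so AQI = 166.
Current AQI 166 is in the Unhealthy range (151–200). The next-lower category tops out at AQI 150, whose upper concentration bound is 12.4 ppm.
Reduction needed = 13.4 − 12.4 = 1.0 ppm.

1.0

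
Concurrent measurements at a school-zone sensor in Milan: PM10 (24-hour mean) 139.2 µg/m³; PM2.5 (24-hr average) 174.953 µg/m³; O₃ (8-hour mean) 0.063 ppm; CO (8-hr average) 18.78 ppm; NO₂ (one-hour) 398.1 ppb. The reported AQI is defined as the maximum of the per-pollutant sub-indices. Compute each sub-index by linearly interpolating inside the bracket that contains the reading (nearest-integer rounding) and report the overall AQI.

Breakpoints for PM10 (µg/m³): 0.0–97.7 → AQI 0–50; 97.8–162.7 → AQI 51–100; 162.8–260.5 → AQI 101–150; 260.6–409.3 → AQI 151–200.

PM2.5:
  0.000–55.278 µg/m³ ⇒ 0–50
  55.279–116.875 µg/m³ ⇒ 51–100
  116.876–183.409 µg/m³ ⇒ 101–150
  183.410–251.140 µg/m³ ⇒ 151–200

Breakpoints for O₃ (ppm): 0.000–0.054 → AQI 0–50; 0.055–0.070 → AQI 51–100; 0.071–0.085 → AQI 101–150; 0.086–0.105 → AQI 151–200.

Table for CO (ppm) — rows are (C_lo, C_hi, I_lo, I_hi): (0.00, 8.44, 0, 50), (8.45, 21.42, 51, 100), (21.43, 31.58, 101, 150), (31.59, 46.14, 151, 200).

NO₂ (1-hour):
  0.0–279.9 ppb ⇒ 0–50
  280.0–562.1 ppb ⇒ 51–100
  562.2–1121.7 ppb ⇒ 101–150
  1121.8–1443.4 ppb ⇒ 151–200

144

PM10: 139.2 lies in 97.8–162.7, so I_lo=51, I_hi=100, C_lo=97.8, C_hi=162.7.
(100−51)/(162.7−97.8) × (139.2−97.8) + 51 = 49/64.9 × 41.4 + 51 ≈ 82.26 → 82.
PM2.5: 174.953 lies in 116.876–183.409, so I_lo=101, I_hi=150, C_lo=116.876, C_hi=183.409.
(150−101)/(183.409−116.876) × (174.953−116.876) + 101 = 49/66.533 × 58.077 + 101 ≈ 143.77 → 144.
O₃: 0.063 lies in 0.055–0.070, so I_lo=51, I_hi=100, C_lo=0.055, C_hi=0.070.
(100−51)/(0.070−0.055) × (0.063−0.055) + 51 = 49/0.015 × 0.008 + 51 ≈ 77.13 → 77.
CO 18.78: bracket 8.45–21.42 → index 51–100; slope 49/12.97, offset 10.33.
AQI = 51 + 49/12.97·10.33 ≈ 90.03 ⇒ 90.
NO₂: row 280.0–562.1 (AQI 51–100). (100−51)·(398.1−280.0)/(562.1−280.0) + 51 = 49·118.1/282.1 + 51 ≈ 71.51 → 72.
Sub-indices: PM10→82, PM2.5→144, O₃→77, CO→90, NO₂→72. Overall AQI = max = 144; dominant pollutant is PM2.5.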